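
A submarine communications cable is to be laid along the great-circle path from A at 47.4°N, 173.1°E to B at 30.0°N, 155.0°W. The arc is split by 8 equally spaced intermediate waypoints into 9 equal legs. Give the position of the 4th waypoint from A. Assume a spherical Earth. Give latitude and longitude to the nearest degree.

≈ 41°N, 171°W

Write both endpoints as unit vectors p₁, p₂ with components (cos φ cos λ, cos φ sin λ, sin φ).
The central angle between the endpoints is δ = arccos(p₁·p₂) ≈ 0.524 rad (30.0°).
Interpolate at f = 4/9 with slerp weights a = sin((1−f)δ)/sin δ ≈ 0.574, b = sin(fδ)/sin δ ≈ 0.461.
p = a·p₁ + b·p₂ ≈ (-0.748, -0.122, 0.653); φ = arcsin(p_z) ≈ 40.76°, λ = atan2(p_y, p_x) ≈ -170.72°.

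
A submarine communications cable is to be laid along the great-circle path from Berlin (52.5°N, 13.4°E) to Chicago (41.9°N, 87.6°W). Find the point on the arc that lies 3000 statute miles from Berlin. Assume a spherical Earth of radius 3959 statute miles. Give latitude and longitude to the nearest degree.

≈ 55°N, 64°W

Convert each endpoint to a unit vector on the sphere (x = cos φ cos λ, y = cos φ sin λ, z = sin φ).
The central angle between the endpoints is δ = arccos(p₁·p₂) ≈ 1.111 rad (63.7°). The total great-circle distance is δ·R ≈ 1.111 × 3959 ≈ 4400 mi, so the target fraction is f = 3000/4400 ≈ 0.682.
Interpolate at f ≈ 0.682 with slerp weights a = sin((1−f)δ)/sin δ ≈ 0.386, b = sin(fδ)/sin δ ≈ 0.767.
p = a·p₁ + b·p₂ ≈ (0.253, -0.516, 0.819); φ = arcsin(p_z) ≈ 54.95°, λ = atan2(p_y, p_x) ≈ -63.89°.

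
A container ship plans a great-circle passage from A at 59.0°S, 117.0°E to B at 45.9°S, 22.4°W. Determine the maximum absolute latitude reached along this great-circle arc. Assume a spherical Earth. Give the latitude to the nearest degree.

≈ 76°S

The great circle lies in the plane with unit normal n̂ = (p₁ × p₂)/|p₁ × p₂|.
Here n̂_z ≈ -0.248; the vertex latitude is φ_max = arccos|n̂_z| ≈ 75.6°.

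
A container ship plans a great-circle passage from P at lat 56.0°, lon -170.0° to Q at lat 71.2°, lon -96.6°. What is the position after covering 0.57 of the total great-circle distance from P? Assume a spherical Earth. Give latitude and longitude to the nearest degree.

≈ lat 69°, lon -139°

Convert each endpoint to a unit vector on the sphere (x = cos φ cos λ, y = cos φ sin λ, z = sin φ).
The central angle between the endpoints is δ = arccos(p₁·p₂) ≈ 0.580 rad (33.2°).
Interpolate at f = 0.57 with slerp weights a = sin((1−f)δ)/sin δ ≈ 0.450, b = sin(fδ)/sin δ ≈ 0.592.
p = a·p₁ + b·p₂ ≈ (-0.270, -0.233, 0.934); φ = arcsin(p_z) ≈ 69.09°, λ = atan2(p_y, p_x) ≈ -139.16°.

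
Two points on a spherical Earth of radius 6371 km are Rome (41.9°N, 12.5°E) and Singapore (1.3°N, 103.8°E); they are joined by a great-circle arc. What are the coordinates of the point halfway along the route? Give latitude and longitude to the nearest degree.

Convert each endpoint to a unit vector on the sphere (x = cos φ cos λ, y = cos φ sin λ, z = sin φ).
The central angle between the endpoints is δ = arccos(p₁·p₂) ≈ 1.573 rad (90.1°).
Interpolate at f = 1/2 with slerp weights a = sin((1−f)δ)/sin δ ≈ 0.708, b = sin(fδ)/sin δ ≈ 0.708.
p = a·p₁ + b·p₂ ≈ (0.346, 0.801, 0.489); φ = arcsin(p_z) ≈ 29.25°, λ = atan2(p_y, p_x) ≈ 66.67°.

≈ 29°N, 67°E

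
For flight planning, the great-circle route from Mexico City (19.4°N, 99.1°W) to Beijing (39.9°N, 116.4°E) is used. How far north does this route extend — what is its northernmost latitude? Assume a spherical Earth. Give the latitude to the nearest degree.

≈ 63°N

The great circle lies in the plane with unit normal n̂ = (p₁ × p₂)/|p₁ × p₂|.
Here n̂_z ≈ -0.453; the vertex latitude is φ_max = arccos|n̂_z| ≈ 63.0°.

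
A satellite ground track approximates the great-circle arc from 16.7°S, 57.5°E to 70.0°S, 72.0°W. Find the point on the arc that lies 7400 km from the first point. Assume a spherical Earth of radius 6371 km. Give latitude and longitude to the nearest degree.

From cos δ = sin φ₁ sin φ₂ + cos φ₁ cos φ₂ cos Δλ, the central angle is δ ≈ 1.509 rad (86.5°). The total great-circle distance is δ·R ≈ 1.509 × 6371 ≈ 9614 km, so the target fraction is f = 7400/9614 ≈ 0.770.
Interpolate at f ≈ 0.770 with slerp weights a = sin((1−f)δ)/sin δ ≈ 0.341, b = sin(fδ)/sin δ ≈ 0.919.
p = a·p₁ + b·p₂ ≈ (0.273, -0.023, -0.962); φ = arcsin(p_z) ≈ -74.11°, λ = atan2(p_y, p_x) ≈ -4.88°.

≈ 74°S, 5°W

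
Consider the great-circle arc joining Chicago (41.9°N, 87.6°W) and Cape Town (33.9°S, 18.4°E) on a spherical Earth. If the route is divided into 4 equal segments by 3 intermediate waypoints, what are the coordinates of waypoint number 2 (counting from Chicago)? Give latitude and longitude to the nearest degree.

Write both endpoints as unit vectors p₁, p₂ with components (cos φ cos λ, cos φ sin λ, sin φ).
The central angle between the endpoints is δ = arccos(p₁·p₂) ≈ 2.145 rad (122.9°).
Interpolate at f = 2/4 with slerp weights a = sin((1−f)δ)/sin δ ≈ 1.046, b = sin(fδ)/sin δ ≈ 1.046.
p = a·p₁ + b·p₂ ≈ (0.856, -0.504, 0.115); φ = arcsin(p_z) ≈ 6.61°, λ = atan2(p_y, p_x) ≈ -30.47°.

≈ 7°N, 30°W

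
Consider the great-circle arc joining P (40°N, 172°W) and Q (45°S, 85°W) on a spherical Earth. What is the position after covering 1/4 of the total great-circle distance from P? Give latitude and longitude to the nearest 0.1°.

≈ (19.4°N, 148.5°W)

Convert each endpoint to a unit vector on the sphere (x = cos φ cos λ, y = cos φ sin λ, z = sin φ).
The central angle between the endpoints is δ = arccos(p₁·p₂) ≈ 2.011 rad (115.2°).
Interpolate at f = 1/4 with slerp weights a = sin((1−f)δ)/sin δ ≈ 1.103, b = sin(fδ)/sin δ ≈ 0.533.
p = a·p₁ + b·p₂ ≈ (-0.804, -0.493, 0.333); φ = arcsin(p_z) ≈ 19.42°, λ = atan2(p_y, p_x) ≈ -148.50°.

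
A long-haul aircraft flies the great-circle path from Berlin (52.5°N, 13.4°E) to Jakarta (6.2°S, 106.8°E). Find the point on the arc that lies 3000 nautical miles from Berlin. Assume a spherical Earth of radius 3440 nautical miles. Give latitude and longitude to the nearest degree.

Convert each endpoint to a unit vector on the sphere (x = cos φ cos λ, y = cos φ sin λ, z = sin φ).
The central angle between the endpoints is δ = arccos(p₁·p₂) ≈ 1.693 rad (97.0°). The total great-circle distance is δ·R ≈ 1.693 × 3440 ≈ 5823 nmi, so the target fraction is f = 3000/5823 ≈ 0.515.
Interpolate at f ≈ 0.515 with slerp weights a = sin((1−f)δ)/sin δ ≈ 0.737, b = sin(fδ)/sin δ ≈ 0.771.
p = a·p₁ + b·p₂ ≈ (0.215, 0.838, 0.501); φ = arcsin(p_z) ≈ 30.09°, λ = atan2(p_y, p_x) ≈ 75.63°.

≈ 30°N, 76°E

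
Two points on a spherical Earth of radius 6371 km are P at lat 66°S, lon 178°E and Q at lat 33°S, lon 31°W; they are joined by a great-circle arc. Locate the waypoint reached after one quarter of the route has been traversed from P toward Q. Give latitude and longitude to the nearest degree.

≈ lat 80°S, lon 129°W

Write both endpoints as unit vectors p₁, p₂ with components (cos φ cos λ, cos φ sin λ, sin φ).
The central angle between the endpoints is δ = arccos(p₁·p₂) ≈ 1.370 rad (78.5°).
Interpolate at f = 1/4 with slerp weights a = sin((1−f)δ)/sin δ ≈ 0.874, b = sin(fδ)/sin δ ≈ 0.343.
p = a·p₁ + b·p₂ ≈ (-0.109, -0.136, -0.985); φ = arcsin(p_z) ≈ -79.99°, λ = atan2(p_y, p_x) ≈ -128.71°.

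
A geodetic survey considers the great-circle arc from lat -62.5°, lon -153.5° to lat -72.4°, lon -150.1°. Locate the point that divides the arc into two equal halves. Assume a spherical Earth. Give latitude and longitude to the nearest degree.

≈ lat -67°, lon -152°

Write both endpoints as unit vectors p₁, p₂ with components (cos φ cos λ, cos φ sin λ, sin φ).
The central angle between the endpoints is δ = arccos(p₁·p₂) ≈ 0.174 rad (10.0°).
Interpolate at f = 1/2 with slerp weights a = sin((1−f)δ)/sin δ ≈ 0.502, b = sin(fδ)/sin δ ≈ 0.502.
p = a·p₁ + b·p₂ ≈ (-0.339, -0.179, -0.924); φ = arcsin(p_z) ≈ -67.46°, λ = atan2(p_y, p_x) ≈ -152.15°.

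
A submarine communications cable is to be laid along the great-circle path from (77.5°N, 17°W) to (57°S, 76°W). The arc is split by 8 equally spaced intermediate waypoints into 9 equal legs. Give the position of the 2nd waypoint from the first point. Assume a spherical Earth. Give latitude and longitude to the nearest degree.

Write both endpoints as unit vectors p₁, p₂ with components (cos φ cos λ, cos φ sin λ, sin φ).
The central angle between the endpoints is δ = arccos(p₁·p₂) ≈ 2.431 rad (139.3°).
Interpolate at f = 2/9 with slerp weights a = sin((1−f)δ)/sin δ ≈ 1.455, b = sin(fδ)/sin δ ≈ 0.789.
p = a·p₁ + b·p₂ ≈ (0.405, -0.509, 0.760); φ = arcsin(p_z) ≈ 49.42°, λ = atan2(p_y, p_x) ≈ -51.47°.

≈ (49°N, 51°W)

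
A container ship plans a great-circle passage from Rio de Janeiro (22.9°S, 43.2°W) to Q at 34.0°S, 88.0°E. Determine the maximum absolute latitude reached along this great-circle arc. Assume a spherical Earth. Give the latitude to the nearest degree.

≈ 53°S

The great circle lies in the plane with unit normal n̂ = (p₁ × p₂)/|p₁ × p₂|.
Here n̂_z ≈ +0.600; the vertex latitude is φ_max = arccos|n̂_z| ≈ 53.2°.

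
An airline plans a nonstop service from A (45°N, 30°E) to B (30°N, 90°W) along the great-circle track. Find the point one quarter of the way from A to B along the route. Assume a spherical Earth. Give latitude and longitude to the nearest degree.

≈ (56°N, 0°E)

Write both endpoints as unit vectors p₁, p₂ with components (cos φ cos λ, cos φ sin λ, sin φ).
The central angle between the endpoints is δ = arccos(p₁·p₂) ≈ 1.523 rad (87.3°).
Interpolate at f = 1/4 with slerp weights a = sin((1−f)δ)/sin δ ≈ 0.911, b = sin(fδ)/sin δ ≈ 0.372.
p = a·p₁ + b·p₂ ≈ (0.558, -0.000, 0.830); φ = arcsin(p_z) ≈ 56.10°, λ = atan2(p_y, p_x) ≈ -0.03°.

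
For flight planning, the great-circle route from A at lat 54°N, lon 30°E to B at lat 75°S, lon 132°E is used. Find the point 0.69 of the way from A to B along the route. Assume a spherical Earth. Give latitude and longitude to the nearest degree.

Convert each endpoint to a unit vector on the sphere (x = cos φ cos λ, y = cos φ sin λ, z = sin φ).
The central angle between the endpoints is δ = arccos(p₁·p₂) ≈ 2.520 rad (144.4°).
Interpolate at f = 0.69 with slerp weights a = sin((1−f)δ)/sin δ ≈ 1.210, b = sin(fδ)/sin δ ≈ 1.694.
p = a·p₁ + b·p₂ ≈ (0.322, 0.681, -0.657); φ = arcsin(p_z) ≈ -41.09°, λ = atan2(p_y, p_x) ≈ 64.67°.

≈ lat 41°S, lon 65°E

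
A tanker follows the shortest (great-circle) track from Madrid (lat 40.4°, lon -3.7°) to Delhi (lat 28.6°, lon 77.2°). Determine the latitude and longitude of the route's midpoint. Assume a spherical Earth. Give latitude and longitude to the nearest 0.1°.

Write both endpoints as unit vectors p₁, p₂ with components (cos φ cos λ, cos φ sin λ, sin φ).
The central angle between the endpoints is δ = arccos(p₁·p₂) ≈ 1.142 rad (65.4°).
Interpolate at f = 1/2 with slerp weights a = sin((1−f)δ)/sin δ ≈ 0.594, b = sin(fδ)/sin δ ≈ 0.594.
p = a·p₁ + b·p₂ ≈ (0.567, 0.480, 0.670); φ = arcsin(p_z) ≈ 42.03°, λ = atan2(p_y, p_x) ≈ 40.22°.

≈ lat 42.0°, lon 40.2°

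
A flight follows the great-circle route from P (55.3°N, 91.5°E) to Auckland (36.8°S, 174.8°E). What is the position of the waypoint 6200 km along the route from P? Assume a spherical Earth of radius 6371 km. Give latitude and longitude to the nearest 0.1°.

Write both endpoints as unit vectors p₁, p₂ with components (cos φ cos λ, cos φ sin λ, sin φ).
The central angle between the endpoints is δ = arccos(p₁·p₂) ≈ 2.026 rad (116.1°). The total great-circle distance is δ·R ≈ 2.026 × 6371 ≈ 12905 km, so the target fraction is f = 6200/12905 ≈ 0.480.
Interpolate at f ≈ 0.480 with slerp weights a = sin((1−f)δ)/sin δ ≈ 0.967, b = sin(fδ)/sin δ ≈ 0.920.
p = a·p₁ + b·p₂ ≈ (-0.748, 0.617, 0.244); φ = arcsin(p_z) ≈ 14.11°, λ = atan2(p_y, p_x) ≈ 140.49°.

≈ (14.1°N, 140.5°E)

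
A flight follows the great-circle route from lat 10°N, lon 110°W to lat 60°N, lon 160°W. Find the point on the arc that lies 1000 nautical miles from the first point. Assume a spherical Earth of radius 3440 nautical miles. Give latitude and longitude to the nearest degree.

≈ lat 25°N, lon 118°W

Write both endpoints as unit vectors p₁, p₂ with components (cos φ cos λ, cos φ sin λ, sin φ).
The central angle between the endpoints is δ = arccos(p₁·p₂) ≈ 1.085 rad (62.2°). The total great-circle distance is δ·R ≈ 1.085 × 3440 ≈ 3732 nmi, so the target fraction is f = 1000/3732 ≈ 0.268.
Interpolate at f ≈ 0.268 with slerp weights a = sin((1−f)δ)/sin δ ≈ 0.807, b = sin(fδ)/sin δ ≈ 0.324.
p = a·p₁ + b·p₂ ≈ (-0.424, -0.802, 0.421); φ = arcsin(p_z) ≈ 24.88°, λ = atan2(p_y, p_x) ≈ -117.87°.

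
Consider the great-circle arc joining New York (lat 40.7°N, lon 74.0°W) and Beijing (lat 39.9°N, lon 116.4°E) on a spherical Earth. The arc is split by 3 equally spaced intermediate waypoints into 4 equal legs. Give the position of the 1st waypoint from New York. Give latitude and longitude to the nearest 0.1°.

Write both endpoints as unit vectors p₁, p₂ with components (cos φ cos λ, cos φ sin λ, sin φ).
The central angle between the endpoints is δ = arccos(p₁·p₂) ≈ 1.725 rad (98.8°).
Interpolate at f = 1/4 with slerp weights a = sin((1−f)δ)/sin δ ≈ 0.973, b = sin(fδ)/sin δ ≈ 0.423.
p = a·p₁ + b·p₂ ≈ (0.059, -0.419, 0.906); φ = arcsin(p_z) ≈ 64.98°, λ = atan2(p_y, p_x) ≈ -81.96°.

≈ lat 65.0°N, lon 82.0°W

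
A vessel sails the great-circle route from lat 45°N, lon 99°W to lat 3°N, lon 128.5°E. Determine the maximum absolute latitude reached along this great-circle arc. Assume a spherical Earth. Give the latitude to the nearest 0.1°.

≈ 54.6°N

The great circle lies in the plane with unit normal n̂ = (p₁ × p₂)/|p₁ × p₂|.
Here n̂_z ≈ -0.580; the vertex latitude is φ_max = arccos|n̂_z| ≈ 54.6°.
Check via Clairaut: cos φ_max = |cos φ₁| · sin C = cos(45.0°)·sin(55.1°) ≈ 0.580, again giving ≈ 54.6°.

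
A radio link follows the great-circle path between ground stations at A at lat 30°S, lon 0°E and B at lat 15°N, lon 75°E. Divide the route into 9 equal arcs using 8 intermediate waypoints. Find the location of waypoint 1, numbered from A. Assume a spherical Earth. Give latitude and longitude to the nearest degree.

Convert each endpoint to a unit vector on the sphere (x = cos φ cos λ, y = cos φ sin λ, z = sin φ).
The central angle between the endpoints is δ = arccos(p₁·p₂) ≈ 1.484 rad (85.0°).
Interpolate at f = 1/9 with slerp weights a = sin((1−f)δ)/sin δ ≈ 0.972, b = sin(fδ)/sin δ ≈ 0.165.
p = a·p₁ + b·p₂ ≈ (0.883, 0.154, -0.443); φ = arcsin(p_z) ≈ -26.32°, λ = atan2(p_y, p_x) ≈ 9.87°.

≈ lat 26°S, lon 10°E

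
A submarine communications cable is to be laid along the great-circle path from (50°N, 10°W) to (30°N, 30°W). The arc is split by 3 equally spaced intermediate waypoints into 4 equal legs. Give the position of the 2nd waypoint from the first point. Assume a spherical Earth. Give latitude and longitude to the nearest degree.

≈ (40°N, 21°W)

The haversine formula gives a central angle δ ≈ 0.437 rad (25.0°) between the endpoints.
Interpolate at f = 2/4 with slerp weights a = sin((1−f)δ)/sin δ ≈ 0.512, b = sin(fδ)/sin δ ≈ 0.512.
p = a·p₁ + b·p₂ ≈ (0.708, -0.279, 0.648); φ = arcsin(p_z) ≈ 40.42°, λ = atan2(p_y, p_x) ≈ -21.49°.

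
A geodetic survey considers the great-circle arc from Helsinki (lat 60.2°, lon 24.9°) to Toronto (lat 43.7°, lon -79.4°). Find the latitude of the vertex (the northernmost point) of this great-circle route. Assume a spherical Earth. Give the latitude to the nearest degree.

The great circle lies in the plane with unit normal n̂ = (p₁ × p₂)/|p₁ × p₂|.
Here n̂_z ≈ -0.405; the vertex latitude is φ_max = arccos|n̂_z| ≈ 66.1°.
Check via Clairaut: cos φ_max = |cos φ₁| · sin C = cos(60.2°)·sin(54.6°) ≈ 0.405, again giving ≈ 66.1°.

≈ 66°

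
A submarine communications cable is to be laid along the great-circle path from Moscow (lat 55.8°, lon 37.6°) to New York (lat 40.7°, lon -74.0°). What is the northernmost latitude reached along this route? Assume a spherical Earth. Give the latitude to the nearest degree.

The great circle lies in the plane with unit normal n̂ = (p₁ × p₂)/|p₁ × p₂|.
Here n̂_z ≈ -0.429; the vertex latitude is φ_max = arccos|n̂_z| ≈ 64.6°.
Check via Clairaut: cos φ_max = |cos φ₁| · sin C = cos(55.8°)·sin(49.7°) ≈ 0.429, again giving ≈ 64.6°.

≈ 65°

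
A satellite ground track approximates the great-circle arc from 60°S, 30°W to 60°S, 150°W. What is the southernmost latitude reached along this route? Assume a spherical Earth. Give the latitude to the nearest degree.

The great circle lies in the plane with unit normal n̂ = (p₁ × p₂)/|p₁ × p₂|.
Here n̂_z ≈ -0.277; the vertex latitude is φ_max = arccos|n̂_z| ≈ 73.9°.
Check via Clairaut: cos φ_max = |cos φ₁| · sin C = cos(60.0°)·sin(146.3°) ≈ 0.277, again giving ≈ 73.9°.

≈ 74°S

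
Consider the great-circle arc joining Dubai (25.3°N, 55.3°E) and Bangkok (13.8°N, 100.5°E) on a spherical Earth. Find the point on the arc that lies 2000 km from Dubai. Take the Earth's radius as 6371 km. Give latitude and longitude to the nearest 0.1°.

Convert each endpoint to a unit vector on the sphere (x = cos φ cos λ, y = cos φ sin λ, z = sin φ).
The central angle between the endpoints is δ = arccos(p₁·p₂) ≈ 0.766 rad (43.9°). The total great-circle distance is δ·R ≈ 0.766 × 6371 ≈ 4881 km, so the target fraction is f = 2000/4881 ≈ 0.410.
Interpolate at f ≈ 0.410 with slerp weights a = sin((1−f)δ)/sin δ ≈ 0.630, b = sin(fδ)/sin δ ≈ 0.445.
p = a·p₁ + b·p₂ ≈ (0.246, 0.894, 0.376); φ = arcsin(p_z) ≈ 22.06°, λ = atan2(p_y, p_x) ≈ 74.64°.

≈ 22.1°N, 74.6°E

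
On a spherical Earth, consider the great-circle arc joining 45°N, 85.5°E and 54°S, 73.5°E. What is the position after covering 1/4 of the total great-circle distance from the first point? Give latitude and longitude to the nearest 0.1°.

≈ 20.3°N, 82.3°E

Convert each endpoint to a unit vector on the sphere (x = cos φ cos λ, y = cos φ sin λ, z = sin φ).
The central angle between the endpoints is δ = arccos(p₁·p₂) ≈ 1.737 rad (99.5°).
Interpolate at f = 1/4 with slerp weights a = sin((1−f)δ)/sin δ ≈ 0.978, b = sin(fδ)/sin δ ≈ 0.427.
p = a·p₁ + b·p₂ ≈ (0.125, 0.930, 0.346); φ = arcsin(p_z) ≈ 20.26°, λ = atan2(p_y, p_x) ≈ 82.31°.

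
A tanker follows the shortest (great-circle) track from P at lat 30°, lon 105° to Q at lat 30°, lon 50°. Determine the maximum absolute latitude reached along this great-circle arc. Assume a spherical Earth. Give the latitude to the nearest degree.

≈ 33°

The great circle lies in the plane with unit normal n̂ = (p₁ × p₂)/|p₁ × p₂|.
Here n̂_z ≈ -0.838; the vertex latitude is φ_max = arccos|n̂_z| ≈ 33.1°.
Check via Clairaut: cos φ_max = |cos φ₁| · sin C = cos(30.0°)·sin(75.4°) ≈ 0.838, again giving ≈ 33.1°.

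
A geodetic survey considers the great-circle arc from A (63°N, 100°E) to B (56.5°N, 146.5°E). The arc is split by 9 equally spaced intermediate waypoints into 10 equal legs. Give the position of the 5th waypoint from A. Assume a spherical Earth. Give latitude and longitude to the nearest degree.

The haversine formula gives a central angle δ ≈ 0.414 rad (23.7°) between the endpoints.
Interpolate at f = 5/10 with slerp weights a = sin((1−f)δ)/sin δ ≈ 0.511, b = sin(fδ)/sin δ ≈ 0.511.
p = a·p₁ + b·p₂ ≈ (-0.275, 0.384, 0.881); φ = arcsin(p_z) ≈ 61.80°, λ = atan2(p_y, p_x) ≈ 125.65°.

≈ (62°N, 126°E)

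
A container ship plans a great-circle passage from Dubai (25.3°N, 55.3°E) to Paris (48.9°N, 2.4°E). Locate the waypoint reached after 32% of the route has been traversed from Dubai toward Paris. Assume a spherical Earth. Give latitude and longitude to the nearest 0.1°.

≈ 35.2°N, 42.1°E

Convert each endpoint to a unit vector on the sphere (x = cos φ cos λ, y = cos φ sin λ, z = sin φ).
The central angle between the endpoints is δ = arccos(p₁·p₂) ≈ 0.822 rad (47.1°).
Interpolate at f = 0.32 with slerp weights a = sin((1−f)δ)/sin δ ≈ 0.724, b = sin(fδ)/sin δ ≈ 0.355.
p = a·p₁ + b·p₂ ≈ (0.606, 0.548, 0.577); φ = arcsin(p_z) ≈ 35.23°, λ = atan2(p_y, p_x) ≈ 42.13°.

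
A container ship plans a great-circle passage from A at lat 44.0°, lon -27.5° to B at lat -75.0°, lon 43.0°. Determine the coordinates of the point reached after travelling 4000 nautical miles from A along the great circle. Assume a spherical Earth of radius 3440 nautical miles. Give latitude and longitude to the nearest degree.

Convert each endpoint to a unit vector on the sphere (x = cos φ cos λ, y = cos φ sin λ, z = sin φ).
The central angle between the endpoints is δ = arccos(p₁·p₂) ≈ 2.225 rad (127.5°). The total great-circle distance is δ·R ≈ 2.225 × 3440 ≈ 7655 nmi, so the target fraction is f = 4000/7655 ≈ 0.523.
Interpolate at f ≈ 0.523 with slerp weights a = sin((1−f)δ)/sin δ ≈ 1.101, b = sin(fδ)/sin δ ≈ 1.157.
p = a·p₁ + b·p₂ ≈ (0.922, -0.162, -0.353); φ = arcsin(p_z) ≈ -20.65°, λ = atan2(p_y, p_x) ≈ -9.94°.

≈ lat -21°, lon -10°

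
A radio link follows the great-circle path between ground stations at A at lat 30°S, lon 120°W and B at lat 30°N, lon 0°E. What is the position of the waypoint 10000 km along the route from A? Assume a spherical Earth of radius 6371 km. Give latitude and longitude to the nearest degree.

Write both endpoints as unit vectors p₁, p₂ with components (cos φ cos λ, cos φ sin λ, sin φ).
The central angle between the endpoints is δ = arccos(p₁·p₂) ≈ 2.246 rad (128.7°). The total great-circle distance is δ·R ≈ 2.246 × 6371 ≈ 14309 km, so the target fraction is f = 10000/14309 ≈ 0.699.
Interpolate at f ≈ 0.699 with slerp weights a = sin((1−f)δ)/sin δ ≈ 0.802, b = sin(fδ)/sin δ ≈ 1.281.
p = a·p₁ + b·p₂ ≈ (0.762, -0.601, 0.240); φ = arcsin(p_z) ≈ 13.86°, λ = atan2(p_y, p_x) ≈ -38.27°.

≈ lat 14°N, lon 38°W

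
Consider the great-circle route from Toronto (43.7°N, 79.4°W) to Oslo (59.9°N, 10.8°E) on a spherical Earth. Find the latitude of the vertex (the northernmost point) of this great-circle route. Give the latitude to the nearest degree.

≈ 63°N

The great circle lies in the plane with unit normal n̂ = (p₁ × p₂)/|p₁ × p₂|.
Here n̂_z ≈ +0.452; the vertex latitude is φ_max = arccos|n̂_z| ≈ 63.1°.
Check via Clairaut: cos φ_max = |cos φ₁| · sin C = cos(43.7°)·sin(38.7°) ≈ 0.452, again giving ≈ 63.1°.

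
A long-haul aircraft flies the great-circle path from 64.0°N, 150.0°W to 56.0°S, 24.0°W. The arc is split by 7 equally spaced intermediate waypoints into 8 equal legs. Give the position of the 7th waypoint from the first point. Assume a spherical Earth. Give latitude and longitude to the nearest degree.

≈ 42°S, 44°W

The haversine formula gives a central angle δ ≈ 2.666 rad (152.8°) between the endpoints.
Interpolate at f = 7/8 with slerp weights a = sin((1−f)δ)/sin δ ≈ 0.715, b = sin(fδ)/sin δ ≈ 1.581.
p = a·p₁ + b·p₂ ≈ (0.536, -0.516, -0.668); φ = arcsin(p_z) ≈ -41.90°, λ = atan2(p_y, p_x) ≈ -43.92°.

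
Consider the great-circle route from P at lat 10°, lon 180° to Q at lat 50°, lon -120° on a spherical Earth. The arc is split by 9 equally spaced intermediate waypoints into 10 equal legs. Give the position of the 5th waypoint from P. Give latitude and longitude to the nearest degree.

≈ lat 33°, lon -157°

The haversine formula gives a central angle δ ≈ 1.105 rad (63.3°) between the endpoints.
Interpolate at f = 5/10 with slerp weights a = sin((1−f)δ)/sin δ ≈ 0.587, b = sin(fδ)/sin δ ≈ 0.587.
p = a·p₁ + b·p₂ ≈ (-0.767, -0.327, 0.552); φ = arcsin(p_z) ≈ 33.50°, λ = atan2(p_y, p_x) ≈ -156.92°.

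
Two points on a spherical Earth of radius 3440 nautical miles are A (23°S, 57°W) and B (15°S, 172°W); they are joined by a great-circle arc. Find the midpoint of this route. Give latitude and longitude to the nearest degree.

≈ (33°S, 117°W)

Convert each endpoint to a unit vector on the sphere (x = cos φ cos λ, y = cos φ sin λ, z = sin φ).
The central angle between the endpoints is δ = arccos(p₁·p₂) ≈ 1.849 rad (105.9°).
Interpolate at f = 1/2 with slerp weights a = sin((1−f)δ)/sin δ ≈ 0.830, b = sin(fδ)/sin δ ≈ 0.830.
p = a·p₁ + b·p₂ ≈ (-0.378, -0.753, -0.539); φ = arcsin(p_z) ≈ -32.64°, λ = atan2(p_y, p_x) ≈ -116.66°.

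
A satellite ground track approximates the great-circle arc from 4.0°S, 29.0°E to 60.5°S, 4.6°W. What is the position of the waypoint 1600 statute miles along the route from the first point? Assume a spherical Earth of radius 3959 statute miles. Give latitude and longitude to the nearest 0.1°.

From cos δ = sin φ₁ sin φ₂ + cos φ₁ cos φ₂ cos Δλ, the central angle is δ ≈ 1.082 rad (62.0°). The total great-circle distance is δ·R ≈ 1.082 × 3959 ≈ 4282 mi, so the target fraction is f = 1600/4282 ≈ 0.374.
Interpolate at f ≈ 0.374 with slerp weights a = sin((1−f)δ)/sin δ ≈ 0.710, b = sin(fδ)/sin δ ≈ 0.445.
p = a·p₁ + b·p₂ ≈ (0.838, 0.326, -0.437); φ = arcsin(p_z) ≈ -25.93°, λ = atan2(p_y, p_x) ≈ 21.24°.

≈ 25.9°S, 21.2°E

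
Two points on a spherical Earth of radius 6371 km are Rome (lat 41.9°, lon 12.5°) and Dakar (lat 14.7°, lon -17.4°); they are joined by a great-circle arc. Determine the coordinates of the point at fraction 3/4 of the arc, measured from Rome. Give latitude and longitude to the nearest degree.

≈ lat 22°, lon -11°

Write both endpoints as unit vectors p₁, p₂ with components (cos φ cos λ, cos φ sin λ, sin φ).
The central angle between the endpoints is δ = arccos(p₁·p₂) ≈ 0.654 rad (37.5°).
Interpolate at f = 3/4 with slerp weights a = sin((1−f)δ)/sin δ ≈ 0.268, b = sin(fδ)/sin δ ≈ 0.774.
p = a·p₁ + b·p₂ ≈ (0.909, -0.181, 0.375); φ = arcsin(p_z) ≈ 22.04°, λ = atan2(p_y, p_x) ≈ -11.25°.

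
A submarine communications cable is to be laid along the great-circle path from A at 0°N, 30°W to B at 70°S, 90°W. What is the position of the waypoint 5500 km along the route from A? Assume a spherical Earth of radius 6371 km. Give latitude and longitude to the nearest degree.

≈ 46°S, 49°W

From cos δ = sin φ₁ sin φ₂ + cos φ₁ cos φ₂ cos Δλ, the central angle is δ ≈ 1.399 rad (80.2°). The total great-circle distance is δ·R ≈ 1.399 × 6371 ≈ 8913 km, so the target fraction is f = 5500/8913 ≈ 0.617.
Interpolate at f ≈ 0.617 with slerp weights a = sin((1−f)δ)/sin δ ≈ 0.518, b = sin(fδ)/sin δ ≈ 0.771.
p = a·p₁ + b·p₂ ≈ (0.449, -0.523, -0.725); φ = arcsin(p_z) ≈ -46.45°, λ = atan2(p_y, p_x) ≈ -49.37°.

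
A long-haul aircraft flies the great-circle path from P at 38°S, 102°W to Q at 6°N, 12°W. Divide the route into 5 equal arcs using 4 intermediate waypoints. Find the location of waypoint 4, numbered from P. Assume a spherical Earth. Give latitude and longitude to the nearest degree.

≈ 6°S, 27°W

Convert each endpoint to a unit vector on the sphere (x = cos φ cos λ, y = cos φ sin λ, z = sin φ).
The central angle between the endpoints is δ = arccos(p₁·p₂) ≈ 1.635 rad (93.7°).
Interpolate at f = 4/5 with slerp weights a = sin((1−f)δ)/sin δ ≈ 0.322, b = sin(fδ)/sin δ ≈ 0.968.
p = a·p₁ + b·p₂ ≈ (0.889, -0.448, -0.097); φ = arcsin(p_z) ≈ -5.57°, λ = atan2(p_y, p_x) ≈ -26.77°.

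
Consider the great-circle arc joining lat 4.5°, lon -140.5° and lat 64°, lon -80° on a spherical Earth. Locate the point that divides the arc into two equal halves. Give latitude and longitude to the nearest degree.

Convert each endpoint to a unit vector on the sphere (x = cos φ cos λ, y = cos φ sin λ, z = sin φ).
The central angle between the endpoints is δ = arccos(p₁·p₂) ≈ 1.281 rad (73.4°).
Interpolate at f = 1/2 with slerp weights a = sin((1−f)δ)/sin δ ≈ 0.624, b = sin(fδ)/sin δ ≈ 0.624.
p = a·p₁ + b·p₂ ≈ (-0.432, -0.665, 0.609); φ = arcsin(p_z) ≈ 37.55°, λ = atan2(p_y, p_x) ≈ -123.04°.

≈ lat 38°, lon -123°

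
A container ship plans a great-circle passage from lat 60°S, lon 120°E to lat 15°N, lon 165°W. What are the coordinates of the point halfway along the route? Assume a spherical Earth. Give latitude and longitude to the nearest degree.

Write both endpoints as unit vectors p₁, p₂ with components (cos φ cos λ, cos φ sin λ, sin φ).
The central angle between the endpoints is δ = arccos(p₁·p₂) ≈ 1.670 rad (95.7°).
Interpolate at f = 1/2 with slerp weights a = sin((1−f)δ)/sin δ ≈ 0.745, b = sin(fδ)/sin δ ≈ 0.745.
p = a·p₁ + b·p₂ ≈ (-0.881, 0.136, -0.452); φ = arcsin(p_z) ≈ -26.90°, λ = atan2(p_y, p_x) ≈ 171.21°.

≈ lat 27°S, lon 171°E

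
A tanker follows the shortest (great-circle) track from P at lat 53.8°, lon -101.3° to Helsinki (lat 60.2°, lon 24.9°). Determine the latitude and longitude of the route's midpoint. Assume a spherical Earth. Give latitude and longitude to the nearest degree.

≈ lat 73°, lon -48°

The haversine formula gives a central angle δ ≈ 1.016 rad (58.2°) between the endpoints.
Interpolate at f = 1/2 with slerp weights a = sin((1−f)δ)/sin δ ≈ 0.572, b = sin(fδ)/sin δ ≈ 0.572.
p = a·p₁ + b·p₂ ≈ (0.192, -0.212, 0.958); φ = arcsin(p_z) ≈ 73.41°, λ = atan2(p_y, p_x) ≈ -47.83°.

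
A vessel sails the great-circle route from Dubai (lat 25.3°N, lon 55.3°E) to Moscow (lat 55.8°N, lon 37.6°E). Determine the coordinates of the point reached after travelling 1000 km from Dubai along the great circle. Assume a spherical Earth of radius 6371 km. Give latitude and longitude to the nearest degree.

≈ lat 34°N, lon 52°E

Convert each endpoint to a unit vector on the sphere (x = cos φ cos λ, y = cos φ sin λ, z = sin φ).
The central angle between the endpoints is δ = arccos(p₁·p₂) ≈ 0.578 rad (33.1°). The total great-circle distance is δ·R ≈ 0.578 × 6371 ≈ 3682 km, so the target fraction is f = 1000/3682 ≈ 0.272.
Interpolate at f ≈ 0.272 with slerp weights a = sin((1−f)δ)/sin δ ≈ 0.748, b = sin(fδ)/sin δ ≈ 0.286.
p = a·p₁ + b·p₂ ≈ (0.512, 0.654, 0.556); φ = arcsin(p_z) ≈ 33.80°, λ = atan2(p_y, p_x) ≈ 51.93°.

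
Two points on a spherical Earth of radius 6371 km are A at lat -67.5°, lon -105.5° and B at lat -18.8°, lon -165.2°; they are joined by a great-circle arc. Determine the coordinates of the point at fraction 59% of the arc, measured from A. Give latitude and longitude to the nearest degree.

≈ lat -42°, lon -153°

The haversine formula gives a central angle δ ≈ 1.070 rad (61.3°) between the endpoints.
Interpolate at f = 0.59 with slerp weights a = sin((1−f)δ)/sin δ ≈ 0.484, b = sin(fδ)/sin δ ≈ 0.673.
p = a·p₁ + b·p₂ ≈ (-0.665, -0.341, -0.664); φ = arcsin(p_z) ≈ -41.61°, λ = atan2(p_y, p_x) ≈ -152.85°.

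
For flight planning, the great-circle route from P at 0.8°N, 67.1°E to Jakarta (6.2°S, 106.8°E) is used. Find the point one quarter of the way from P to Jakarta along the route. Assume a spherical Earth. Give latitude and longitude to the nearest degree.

From cos δ = sin φ₁ sin φ₂ + cos φ₁ cos φ₂ cos Δλ, the central angle is δ ≈ 0.702 rad (40.2°).
Interpolate at f = 1/4 with slerp weights a = sin((1−f)δ)/sin δ ≈ 0.778, b = sin(fδ)/sin δ ≈ 0.270.
p = a·p₁ + b·p₂ ≈ (0.225, 0.974, -0.018); φ = arcsin(p_z) ≈ -1.05°, λ = atan2(p_y, p_x) ≈ 76.99°.

≈ 1°S, 77°E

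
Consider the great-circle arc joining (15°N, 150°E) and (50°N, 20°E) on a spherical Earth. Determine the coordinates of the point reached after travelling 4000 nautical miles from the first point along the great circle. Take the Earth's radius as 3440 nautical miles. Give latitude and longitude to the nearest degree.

From cos δ = sin φ₁ sin φ₂ + cos φ₁ cos φ₂ cos Δλ, the central angle is δ ≈ 1.773 rad (101.6°). The total great-circle distance is δ·R ≈ 1.773 × 3440 ≈ 6099 nmi, so the target fraction is f = 4000/6099 ≈ 0.656.
Interpolate at f ≈ 0.656 with slerp weights a = sin((1−f)δ)/sin δ ≈ 0.585, b = sin(fδ)/sin δ ≈ 0.937.
p = a·p₁ + b·p₂ ≈ (0.077, 0.489, 0.869); φ = arcsin(p_z) ≈ 60.36°, λ = atan2(p_y, p_x) ≈ 81.08°.

≈ (60°N, 81°E)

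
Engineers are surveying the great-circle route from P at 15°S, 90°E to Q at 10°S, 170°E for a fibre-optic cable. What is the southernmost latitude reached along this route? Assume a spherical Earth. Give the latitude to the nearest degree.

The great circle lies in the plane with unit normal n̂ = (p₁ × p₂)/|p₁ × p₂|.
Here n̂_z ≈ +0.958; the vertex latitude is φ_max = arccos|n̂_z| ≈ 16.6°.
Check via Clairaut: cos φ_max = |cos φ₁| · sin C = cos(15.0°)·sin(97.3°) ≈ 0.958, again giving ≈ 16.6°.

≈ 17°S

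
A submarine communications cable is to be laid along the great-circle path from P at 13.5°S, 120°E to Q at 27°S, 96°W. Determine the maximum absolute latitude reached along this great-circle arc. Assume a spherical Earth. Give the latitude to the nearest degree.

The great circle lies in the plane with unit normal n̂ = (p₁ × p₂)/|p₁ × p₂|.
Here n̂_z ≈ +0.634; the vertex latitude is φ_max = arccos|n̂_z| ≈ 50.7°.
Check via Clairaut: cos φ_max = |cos φ₁| · sin C = cos(13.5°)·sin(139.3°) ≈ 0.634, again giving ≈ 50.7°.

≈ 51°S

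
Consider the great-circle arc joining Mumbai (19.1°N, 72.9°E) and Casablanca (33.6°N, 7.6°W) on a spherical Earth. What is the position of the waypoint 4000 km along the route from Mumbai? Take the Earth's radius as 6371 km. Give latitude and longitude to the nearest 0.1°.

≈ 33.0°N, 35.7°E

Write both endpoints as unit vectors p₁, p₂ with components (cos φ cos λ, cos φ sin λ, sin φ).
The central angle between the endpoints is δ = arccos(p₁·p₂) ≈ 1.255 rad (71.9°). The total great-circle distance is δ·R ≈ 1.255 × 6371 ≈ 7993 km, so the target fraction is f = 4000/7993 ≈ 0.500.
Interpolate at f ≈ 0.500 with slerp weights a = sin((1−f)δ)/sin δ ≈ 0.617, b = sin(fδ)/sin δ ≈ 0.618.
p = a·p₁ + b·p₂ ≈ (0.682, 0.489, 0.544); φ = arcsin(p_z) ≈ 32.95°, λ = atan2(p_y, p_x) ≈ 35.67°.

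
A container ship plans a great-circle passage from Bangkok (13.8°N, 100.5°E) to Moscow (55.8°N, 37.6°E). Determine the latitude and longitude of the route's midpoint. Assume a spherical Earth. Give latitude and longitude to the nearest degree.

Write both endpoints as unit vectors p₁, p₂ with components (cos φ cos λ, cos φ sin λ, sin φ).
The central angle between the endpoints is δ = arccos(p₁·p₂) ≈ 1.109 rad (63.5°).
Interpolate at f = 1/2 with slerp weights a = sin((1−f)δ)/sin δ ≈ 0.588, b = sin(fδ)/sin δ ≈ 0.588.
p = a·p₁ + b·p₂ ≈ (0.158, 0.763, 0.627); φ = arcsin(p_z) ≈ 38.80°, λ = atan2(p_y, p_x) ≈ 78.32°.

≈ (39°N, 78°E)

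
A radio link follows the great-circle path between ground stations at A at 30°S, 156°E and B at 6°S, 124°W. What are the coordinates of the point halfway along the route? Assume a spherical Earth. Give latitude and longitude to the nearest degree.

≈ 23°S, 161°W

The haversine formula gives a central angle δ ≈ 1.368 rad (78.4°) between the endpoints.
Interpolate at f = 1/2 with slerp weights a = sin((1−f)δ)/sin δ ≈ 0.645, b = sin(fδ)/sin δ ≈ 0.645.
p = a·p₁ + b·p₂ ≈ (-0.869, -0.305, -0.390); φ = arcsin(p_z) ≈ -22.95°, λ = atan2(p_y, p_x) ≈ -160.68°.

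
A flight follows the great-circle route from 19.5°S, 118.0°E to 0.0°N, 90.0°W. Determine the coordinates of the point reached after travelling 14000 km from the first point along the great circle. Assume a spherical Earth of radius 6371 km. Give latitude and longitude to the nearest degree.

Convert each endpoint to a unit vector on the sphere (x = cos φ cos λ, y = cos φ sin λ, z = sin φ).
The central angle between the endpoints is δ = arccos(p₁·p₂) ≈ 2.554 rad (146.3°). The total great-circle distance is δ·R ≈ 2.554 × 6371 ≈ 16272 km, so the target fraction is f = 14000/16272 ≈ 0.860.
Interpolate at f ≈ 0.860 with slerp weights a = sin((1−f)δ)/sin δ ≈ 0.630, b = sin(fδ)/sin δ ≈ 1.461.
p = a·p₁ + b·p₂ ≈ (-0.279, -0.937, -0.210); φ = arcsin(p_z) ≈ -12.13°, λ = atan2(p_y, p_x) ≈ -106.56°.

≈ 12°S, 107°W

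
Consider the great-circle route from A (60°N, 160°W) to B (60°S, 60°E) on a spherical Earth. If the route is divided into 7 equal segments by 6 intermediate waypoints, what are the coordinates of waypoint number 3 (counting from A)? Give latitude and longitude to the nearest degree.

From cos δ = sin φ₁ sin φ₂ + cos φ₁ cos φ₂ cos Δλ, the central angle is δ ≈ 2.798 rad (160.3°).
Interpolate at f = 3/7 with slerp weights a = sin((1−f)δ)/sin δ ≈ 2.966, b = sin(fδ)/sin δ ≈ 2.765.
p = a·p₁ + b·p₂ ≈ (-0.703, 0.690, 0.174); φ = arcsin(p_z) ≈ 10.05°, λ = atan2(p_y, p_x) ≈ 135.52°.

≈ (10°N, 136°E)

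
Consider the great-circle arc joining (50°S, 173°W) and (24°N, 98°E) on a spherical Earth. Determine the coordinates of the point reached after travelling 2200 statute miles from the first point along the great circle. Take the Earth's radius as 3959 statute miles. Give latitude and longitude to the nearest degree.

The haversine formula gives a central angle δ ≈ 1.877 rad (107.5°) between the endpoints. The total great-circle distance is δ·R ≈ 1.877 × 3959 ≈ 7431 mi, so the target fraction is f = 2200/7431 ≈ 0.296.
Interpolate at f ≈ 0.296 with slerp weights a = sin((1−f)δ)/sin δ ≈ 1.016, b = sin(fδ)/sin δ ≈ 0.553.
p = a·p₁ + b·p₂ ≈ (-0.719, 0.421, -0.553); φ = arcsin(p_z) ≈ -33.60°, λ = atan2(p_y, p_x) ≈ 149.65°.

≈ (34°S, 150°E)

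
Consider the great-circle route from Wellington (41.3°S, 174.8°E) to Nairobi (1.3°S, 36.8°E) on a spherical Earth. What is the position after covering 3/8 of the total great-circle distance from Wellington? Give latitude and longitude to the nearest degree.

The haversine formula gives a central angle δ ≈ 2.145 rad (122.9°) between the endpoints.
Interpolate at f = 3/8 with slerp weights a = sin((1−f)δ)/sin δ ≈ 1.160, b = sin(fδ)/sin δ ≈ 0.858.
p = a·p₁ + b·p₂ ≈ (-0.181, 0.593, -0.785); φ = arcsin(p_z) ≈ -51.70°, λ = atan2(p_y, p_x) ≈ 106.96°.

≈ 52°S, 107°E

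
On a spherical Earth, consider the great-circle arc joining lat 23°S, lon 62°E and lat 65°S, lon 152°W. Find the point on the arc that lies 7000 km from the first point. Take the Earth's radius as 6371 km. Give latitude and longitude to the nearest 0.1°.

≈ lat 77.0°S, lon 131.1°E

The haversine formula gives a central angle δ ≈ 1.539 rad (88.2°) between the endpoints. The total great-circle distance is δ·R ≈ 1.539 × 6371 ≈ 9806 km, so the target fraction is f = 7000/9806 ≈ 0.714.
Interpolate at f ≈ 0.714 with slerp weights a = sin((1−f)δ)/sin δ ≈ 0.427, b = sin(fδ)/sin δ ≈ 0.891.
p = a·p₁ + b·p₂ ≈ (-0.148, 0.170, -0.974); φ = arcsin(p_z) ≈ -76.97°, λ = atan2(p_y, p_x) ≈ 131.09°.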